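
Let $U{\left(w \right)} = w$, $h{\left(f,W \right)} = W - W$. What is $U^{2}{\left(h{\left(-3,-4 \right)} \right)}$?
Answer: $0$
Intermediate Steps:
$h{\left(f,W \right)} = 0$
$U^{2}{\left(h{\left(-3,-4 \right)} \right)} = 0^{2} = 0$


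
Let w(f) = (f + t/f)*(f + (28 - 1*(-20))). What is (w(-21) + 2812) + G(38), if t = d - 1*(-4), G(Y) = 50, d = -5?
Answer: 16074/7 ≈ 2296.3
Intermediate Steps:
t = -1 (t = -5 - 1*(-4) = -5 + 4 = -1)
w(f) = (48 + f)*(f - 1/f) (w(f) = (f - 1/f)*(f + (28 - 1*(-20))) = (f - 1/f)*(f + (28 + 20)) = (f - 1/f)*(f + 48) = (f - 1/f)*(48 + f) = (48 + f)*(f - 1/f))
(w(-21) + 2812) + G(38) = ((-1 + (-21)² - 48/(-21) + 48*(-21)) + 2812) + 50 = ((-1 + 441 - 48*(-1/21) - 1008) + 2812) + 50 = ((-1 + 441 + 16/7 - 1008) + 2812) + 50 = (-3960/7 + 2812) + 50 = 15724/7 + 50 = 16074/7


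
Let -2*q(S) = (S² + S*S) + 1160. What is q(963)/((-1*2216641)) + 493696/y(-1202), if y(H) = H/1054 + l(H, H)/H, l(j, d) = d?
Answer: -288360346184223/82015717 ≈ -3.5159e+6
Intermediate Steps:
q(S) = -580 - S² (q(S) = -((S² + S*S) + 1160)/2 = -((S² + S²) + 1160)/2 = -(2*S² + 1160)/2 = -(1160 + 2*S²)/2 = -580 - S²)
y(H) = 1 + H/1054 (y(H) = H/1054 + H/H = H*(1/1054) + 1 = H/1054 + 1 = 1 + H/1054)
q(963)/((-1*2216641)) + 493696/y(-1202) = (-580 - 1*963²)/((-1*2216641)) + 493696/(1 + (1/1054)*(-1202)) = (-580 - 1*927369)/(-2216641) + 493696/(1 - 601/527) = (-580 - 927369)*(-1/2216641) + 493696/(-74/527) = -927949*(-1/2216641) + 493696*(-527/74) = 927949/2216641 - 130088896/37 = -288360346184223/82015717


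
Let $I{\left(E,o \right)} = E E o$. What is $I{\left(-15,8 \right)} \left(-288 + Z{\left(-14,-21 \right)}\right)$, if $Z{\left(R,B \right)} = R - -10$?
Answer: $-525600$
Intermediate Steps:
$I{\left(E,o \right)} = o E^{2}$ ($I{\left(E,o \right)} = E^{2} o = o E^{2}$)
$Z{\left(R,B \right)} = 10 + R$ ($Z{\left(R,B \right)} = R + 10 = 10 + R$)
$I{\left(-15,8 \right)} \left(-288 + Z{\left(-14,-21 \right)}\right) = 8 \left(-15\right)^{2} \left(-288 + \left(10 - 14\right)\right) = 8 \cdot 225 \left(-288 - 4\right) = 1800 \left(-292\right) = -525600$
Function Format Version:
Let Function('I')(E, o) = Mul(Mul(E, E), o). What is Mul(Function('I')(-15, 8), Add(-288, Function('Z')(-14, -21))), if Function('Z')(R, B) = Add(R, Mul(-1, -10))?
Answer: -525600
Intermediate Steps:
Function('I')(E, o) = Mul(o, Pow(E, 2)) (Function('I')(E, o) = Mul(Pow(E, 2), o) = Mul(o, Pow(E, 2)))
Function('Z')(R, B) = Add(10, R) (Function('Z')(R, B) = Add(R, 10) = Add(10, R))
Mul(Function('I')(-15, 8), Add(-288, Function('Z')(-14, -21))) = Mul(Mul(8, Pow(-15, 2)), Add(-288, Add(10, -14))) = Mul(Mul(8, 225), Add(-288, -4)) = Mul(1800, -292) = -525600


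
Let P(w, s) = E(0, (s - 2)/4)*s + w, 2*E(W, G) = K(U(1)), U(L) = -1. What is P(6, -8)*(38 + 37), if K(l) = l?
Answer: 750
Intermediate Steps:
E(W, G) = -½ (E(W, G) = (½)*(-1) = -½)
P(w, s) = w - s/2 (P(w, s) = -s/2 + w = w - s/2)
P(6, -8)*(38 + 37) = (6 - ½*(-8))*(38 + 37) = (6 + 4)*75 = 10*75 = 750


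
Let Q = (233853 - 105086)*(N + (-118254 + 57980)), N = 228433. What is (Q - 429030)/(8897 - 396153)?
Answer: -21652900923/387256 ≈ -55914.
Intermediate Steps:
Q = 21653329953 (Q = (233853 - 105086)*(228433 + (-118254 + 57980)) = 128767*(228433 - 60274) = 128767*168159 = 21653329953)
(Q - 429030)/(8897 - 396153) = (21653329953 - 429030)/(8897 - 396153) = 21652900923/(-387256) = 21652900923*(-1/387256) = -21652900923/387256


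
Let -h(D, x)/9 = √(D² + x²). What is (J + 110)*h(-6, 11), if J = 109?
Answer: -1971*√157 ≈ -24697.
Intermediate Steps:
h(D, x) = -9*√(D² + x²)
(J + 110)*h(-6, 11) = (109 + 110)*(-9*√((-6)² + 11²)) = 219*(-9*√(36 + 121)) = 219*(-9*√157) = -1971*√157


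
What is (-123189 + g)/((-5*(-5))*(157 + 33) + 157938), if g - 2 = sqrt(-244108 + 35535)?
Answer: -123187/162688 + I*sqrt(208573)/162688 ≈ -0.7572 + 0.0028072*I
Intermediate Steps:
g = 2 + I*sqrt(208573) (g = 2 + sqrt(-244108 + 35535) = 2 + sqrt(-208573) = 2 + I*sqrt(208573) ≈ 2.0 + 456.7*I)
(-123189 + g)/((-5*(-5))*(157 + 33) + 157938) = (-123189 + (2 + I*sqrt(208573)))/((-5*(-5))*(157 + 33) + 157938) = (-123187 + I*sqrt(208573))/(25*190 + 157938) = (-123187 + I*sqrt(208573))/(4750 + 157938) = (-123187 + I*sqrt(208573))/162688 = (-123187 + I*sqrt(208573))*(1/162688) = -123187/162688 + I*sqrt(208573)/162688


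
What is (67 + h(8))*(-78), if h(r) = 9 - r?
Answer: -5304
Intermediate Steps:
(67 + h(8))*(-78) = (67 + (9 - 1*8))*(-78) = (67 + (9 - 8))*(-78) = (67 + 1)*(-78) = 68*(-78) = -5304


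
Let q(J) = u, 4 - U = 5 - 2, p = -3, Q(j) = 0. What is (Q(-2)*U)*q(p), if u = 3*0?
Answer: 0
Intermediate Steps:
u = 0
U = 1 (U = 4 - (5 - 2) = 4 - 1*3 = 4 - 3 = 1)
q(J) = 0
(Q(-2)*U)*q(p) = (0*1)*0 = 0*0 = 0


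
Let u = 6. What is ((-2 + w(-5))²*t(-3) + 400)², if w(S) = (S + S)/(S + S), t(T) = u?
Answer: 164836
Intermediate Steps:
t(T) = 6
w(S) = 1 (w(S) = (2*S)/((2*S)) = (2*S)*(1/(2*S)) = 1)
((-2 + w(-5))²*t(-3) + 400)² = ((-2 + 1)²*6 + 400)² = ((-1)²*6 + 400)² = (1*6 + 400)² = (6 + 400)² = 406² = 164836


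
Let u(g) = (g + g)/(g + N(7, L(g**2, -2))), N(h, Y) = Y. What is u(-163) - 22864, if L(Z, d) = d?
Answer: -3772234/165 ≈ -22862.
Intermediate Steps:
u(g) = 2*g/(-2 + g) (u(g) = (g + g)/(g - 2) = (2*g)/(-2 + g) = 2*g/(-2 + g))
u(-163) - 22864 = 2*(-163)/(-2 - 163) - 22864 = 2*(-163)/(-165) - 22864 = 2*(-163)*(-1/165) - 22864 = 326/165 - 22864 = -3772234/165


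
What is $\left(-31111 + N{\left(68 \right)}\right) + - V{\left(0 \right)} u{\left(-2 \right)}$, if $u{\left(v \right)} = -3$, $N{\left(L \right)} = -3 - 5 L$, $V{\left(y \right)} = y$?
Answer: $-31454$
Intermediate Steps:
$\left(-31111 + N{\left(68 \right)}\right) + - V{\left(0 \right)} u{\left(-2 \right)} = \left(-31111 - 343\right) + \left(-1\right) 0 \left(-3\right) = \left(-31111 - 343\right) + 0 \left(-3\right) = \left(-31111 - 343\right) + 0 = -31454 + 0 = -31454$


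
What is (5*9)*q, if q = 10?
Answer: 450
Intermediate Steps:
(5*9)*q = (5*9)*10 = 45*10 = 450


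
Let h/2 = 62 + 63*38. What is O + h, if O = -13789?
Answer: -8877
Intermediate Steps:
h = 4912 (h = 2*(62 + 63*38) = 2*(62 + 2394) = 2*2456 = 4912)
O + h = -13789 + 4912 = -8877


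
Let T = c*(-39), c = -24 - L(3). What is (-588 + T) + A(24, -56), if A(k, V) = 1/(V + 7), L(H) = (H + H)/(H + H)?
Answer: 18962/49 ≈ 386.98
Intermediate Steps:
L(H) = 1 (L(H) = (2*H)/((2*H)) = (2*H)*(1/(2*H)) = 1)
c = -25 (c = -24 - 1*1 = -24 - 1 = -25)
T = 975 (T = -25*(-39) = 975)
A(k, V) = 1/(7 + V)
(-588 + T) + A(24, -56) = (-588 + 975) + 1/(7 - 56) = 387 + 1/(-49) = 387 - 1/49 = 18962/49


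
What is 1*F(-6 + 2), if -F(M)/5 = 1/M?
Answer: 5/4 ≈ 1.2500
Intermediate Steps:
F(M) = -5/M
1*F(-6 + 2) = 1*(-5/(-6 + 2)) = 1*(-5/(-4)) = 1*(-5*(-1/4)) = 1*(5/4) = 5/4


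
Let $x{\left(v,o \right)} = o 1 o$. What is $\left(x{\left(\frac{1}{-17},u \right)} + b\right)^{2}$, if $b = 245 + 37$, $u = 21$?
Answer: $522729$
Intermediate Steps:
$b = 282$
$x{\left(v,o \right)} = o^{2}$ ($x{\left(v,o \right)} = o o = o^{2}$)
$\left(x{\left(\frac{1}{-17},u \right)} + b\right)^{2} = \left(21^{2} + 282\right)^{2} = \left(441 + 282\right)^{2} = 723^{2} = 522729$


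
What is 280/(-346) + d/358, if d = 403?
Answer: 19599/61934 ≈ 0.31645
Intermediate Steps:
280/(-346) + d/358 = 280/(-346) + 403/358 = 280*(-1/346) + 403*(1/358) = -140/173 + 403/358 = 19599/61934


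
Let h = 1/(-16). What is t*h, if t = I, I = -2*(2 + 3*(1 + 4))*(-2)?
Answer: -17/4 ≈ -4.2500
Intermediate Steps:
h = -1/16 ≈ -0.062500
I = 68 (I = -2*(2 + 3*5)*(-2) = -2*(2 + 15)*(-2) = -34*(-2) = -2*(-34) = 68)
t = 68
t*h = 68*(-1/16) = -17/4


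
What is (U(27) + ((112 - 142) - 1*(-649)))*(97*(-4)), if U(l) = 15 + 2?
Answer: -246768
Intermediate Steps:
U(l) = 17
(U(27) + ((112 - 142) - 1*(-649)))*(97*(-4)) = (17 + ((112 - 142) - 1*(-649)))*(97*(-4)) = (17 + (-30 + 649))*(-388) = (17 + 619)*(-388) = 636*(-388) = -246768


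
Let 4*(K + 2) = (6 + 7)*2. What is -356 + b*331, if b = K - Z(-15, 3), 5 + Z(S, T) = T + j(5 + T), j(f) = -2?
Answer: 4915/2 ≈ 2457.5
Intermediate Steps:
Z(S, T) = -7 + T (Z(S, T) = -5 + (T - 2) = -5 + (-2 + T) = -7 + T)
K = 9/2 (K = -2 + ((6 + 7)*2)/4 = -2 + (13*2)/4 = -2 + (¼)*26 = -2 + 13/2 = 9/2 ≈ 4.5000)
b = 17/2 (b = 9/2 - (-7 + 3) = 9/2 - 1*(-4) = 9/2 + 4 = 17/2 ≈ 8.5000)
-356 + b*331 = -356 + (17/2)*331 = -356 + 5627/2 = 4915/2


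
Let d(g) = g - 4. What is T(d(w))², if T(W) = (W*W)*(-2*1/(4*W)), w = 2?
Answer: 1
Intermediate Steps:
d(g) = -4 + g
T(W) = -W/2 (T(W) = W²*(-1/(2*W)) = -W/2)
T(d(w))² = (-(-4 + 2)/2)² = (-½*(-2))² = 1² = 1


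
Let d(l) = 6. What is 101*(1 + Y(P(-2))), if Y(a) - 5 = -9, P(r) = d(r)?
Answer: -303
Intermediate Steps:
P(r) = 6
Y(a) = -4 (Y(a) = 5 - 9 = -4)
101*(1 + Y(P(-2))) = 101*(1 - 4) = 101*(-3) = -303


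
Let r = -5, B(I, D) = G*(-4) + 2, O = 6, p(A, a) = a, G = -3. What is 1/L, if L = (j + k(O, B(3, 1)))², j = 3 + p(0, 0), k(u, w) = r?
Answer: ¼ ≈ 0.25000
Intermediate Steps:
B(I, D) = 14 (B(I, D) = -3*(-4) + 2 = 12 + 2 = 14)
k(u, w) = -5
j = 3 (j = 3 + 0 = 3)
L = 4 (L = (3 - 5)² = (-2)² = 4)
1/L = 1/4 = ¼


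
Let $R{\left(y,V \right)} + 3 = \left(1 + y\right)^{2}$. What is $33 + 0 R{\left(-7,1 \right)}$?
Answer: $33$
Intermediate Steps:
$R{\left(y,V \right)} = -3 + \left(1 + y\right)^{2}$
$33 + 0 R{\left(-7,1 \right)} = 33 + 0 \left(-3 + \left(1 - 7\right)^{2}\right) = 33 + 0 \left(-3 + \left(-6\right)^{2}\right) = 33 + 0 \left(-3 + 36\right) = 33 + 0 \cdot 33 = 33 + 0 = 33$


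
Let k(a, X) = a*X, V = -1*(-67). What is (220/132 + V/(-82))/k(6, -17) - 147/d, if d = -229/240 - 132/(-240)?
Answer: 885225487/2433924 ≈ 363.70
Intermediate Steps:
V = 67
k(a, X) = X*a
d = -97/240 (d = -229*1/240 - 132*(-1/240) = -229/240 + 11/20 = -97/240 ≈ -0.40417)
(220/132 + V/(-82))/k(6, -17) - 147/d = (220/132 + 67/(-82))/((-17*6)) - 147/(-97/240) = (220*(1/132) + 67*(-1/82))/(-102) - 147*(-240/97) = (5/3 - 67/82)*(-1/102) + 35280/97 = (209/246)*(-1/102) + 35280/97 = -209/25092 + 35280/97 = 885225487/2433924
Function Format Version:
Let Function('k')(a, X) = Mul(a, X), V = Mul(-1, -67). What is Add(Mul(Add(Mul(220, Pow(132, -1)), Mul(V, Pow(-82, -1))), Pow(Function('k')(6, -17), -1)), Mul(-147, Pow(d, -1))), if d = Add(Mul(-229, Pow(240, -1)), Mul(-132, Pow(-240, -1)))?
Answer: Rational(885225487, 2433924) ≈ 363.70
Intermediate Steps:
V = 67
Function('k')(a, X) = Mul(X, a)
d = Rational(-97, 240) (d = Add(Mul(-229, Rational(1, 240)), Mul(-132, Rational(-1, 240))) = Add(Rational(-229, 240), Rational(11, 20)) = Rational(-97, 240) ≈ -0.40417)
Add(Mul(Add(Mul(220, Pow(132, -1)), Mul(V, Pow(-82, -1))), Pow(Function('k')(6, -17), -1)), Mul(-147, Pow(d, -1))) = Add(Mul(Add(Mul(220, Pow(132, -1)), Mul(67, Pow(-82, -1))), Pow(Mul(-17, 6), -1)), Mul(-147, Pow(Rational(-97, 240), -1))) = Add(Mul(Add(Mul(220, Rational(1, 132)), Mul(67, Rational(-1, 82))), Pow(-102, -1)), Mul(-147, Rational(-240, 97))) = Add(Mul(Add(Rational(5, 3), Rational(-67, 82)), Rational(-1, 102)), Rational(35280, 97)) = Add(Mul(Rational(209, 246), Rational(-1, 102)), Rational(35280, 97)) = Add(Rational(-209, 25092), Rational(35280, 97)) = Rational(885225487, 2433924)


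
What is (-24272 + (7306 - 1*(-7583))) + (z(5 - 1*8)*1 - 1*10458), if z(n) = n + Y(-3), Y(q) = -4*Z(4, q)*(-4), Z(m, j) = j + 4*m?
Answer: -19636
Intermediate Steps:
Y(q) = 256 + 16*q (Y(q) = -4*(q + 4*4)*(-4) = -4*(q + 16)*(-4) = -4*(16 + q)*(-4) = (-64 - 4*q)*(-4) = 256 + 16*q)
z(n) = 208 + n (z(n) = n + (256 + 16*(-3)) = n + (256 - 48) = n + 208 = 208 + n)
(-24272 + (7306 - 1*(-7583))) + (z(5 - 1*8)*1 - 1*10458) = (-24272 + (7306 - 1*(-7583))) + ((208 + (5 - 1*8))*1 - 1*10458) = (-24272 + (7306 + 7583)) + ((208 + (5 - 8))*1 - 10458) = (-24272 + 14889) + ((208 - 3)*1 - 10458) = -9383 + (205*1 - 10458) = -9383 + (205 - 10458) = -9383 - 10253 = -19636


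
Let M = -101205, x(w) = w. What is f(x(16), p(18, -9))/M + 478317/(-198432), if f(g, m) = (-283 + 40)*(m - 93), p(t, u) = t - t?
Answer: -150690703/57214560 ≈ -2.6338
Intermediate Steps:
p(t, u) = 0
f(g, m) = 22599 - 243*m (f(g, m) = -243*(-93 + m) = 22599 - 243*m)
f(x(16), p(18, -9))/M + 478317/(-198432) = (22599 - 243*0)/(-101205) + 478317/(-198432) = (22599 + 0)*(-1/101205) + 478317*(-1/198432) = 22599*(-1/101205) - 159439/66144 = -2511/11245 - 159439/66144 = -150690703/57214560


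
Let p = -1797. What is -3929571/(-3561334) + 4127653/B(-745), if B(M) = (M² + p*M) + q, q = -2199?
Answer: 22133092106563/6736587342394 ≈ 3.2855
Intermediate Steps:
B(M) = -2199 + M² - 1797*M (B(M) = (M² - 1797*M) - 2199 = -2199 + M² - 1797*M)
-3929571/(-3561334) + 4127653/B(-745) = -3929571/(-3561334) + 4127653/(-2199 + (-745)² - 1797*(-745)) = -3929571*(-1/3561334) + 4127653/(-2199 + 555025 + 1338765) = 3929571/3561334 + 4127653/1891591 = 22133092106563/6736587342394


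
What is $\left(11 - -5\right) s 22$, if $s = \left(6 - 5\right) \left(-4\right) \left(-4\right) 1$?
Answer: $5632$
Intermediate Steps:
$s = 16$ ($s = 1 \cdot 16 \cdot 1 = 1 \cdot 16 = 16$)
$\left(11 - -5\right) s 22 = \left(11 - -5\right) 16 \cdot 22 = \left(11 + 5\right) 16 \cdot 22 = 16 \cdot 16 \cdot 22 = 256 \cdot 22 = 5632$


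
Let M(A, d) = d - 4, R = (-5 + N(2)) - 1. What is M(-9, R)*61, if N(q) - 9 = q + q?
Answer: 183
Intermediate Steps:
N(q) = 9 + 2*q (N(q) = 9 + (q + q) = 9 + 2*q)
R = 7 (R = (-5 + (9 + 2*2)) - 1 = (-5 + (9 + 4)) - 1 = (-5 + 13) - 1 = 8 - 1 = 7)
M(A, d) = -4 + d
M(-9, R)*61 = (-4 + 7)*61 = 3*61 = 183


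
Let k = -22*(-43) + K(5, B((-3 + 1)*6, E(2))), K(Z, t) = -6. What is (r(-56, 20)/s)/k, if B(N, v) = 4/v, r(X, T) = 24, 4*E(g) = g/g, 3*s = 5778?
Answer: 1/75435 ≈ 1.3256e-5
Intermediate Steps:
s = 1926 (s = (1/3)*5778 = 1926)
E(g) = 1/4 (E(g) = (g/g)/4 = (1/4)*1 = 1/4)
k = 940 (k = -22*(-43) - 6 = 946 - 6 = 940)
(r(-56, 20)/s)/k = (24/1926)/940 = (24*(1/1926))*(1/940) = (4/321)*(1/940) = 1/75435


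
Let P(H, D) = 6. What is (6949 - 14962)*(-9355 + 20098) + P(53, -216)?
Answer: -86083653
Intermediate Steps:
(6949 - 14962)*(-9355 + 20098) + P(53, -216) = (6949 - 14962)*(-9355 + 20098) + 6 = -8013*10743 + 6 = -86083659 + 6 = -86083653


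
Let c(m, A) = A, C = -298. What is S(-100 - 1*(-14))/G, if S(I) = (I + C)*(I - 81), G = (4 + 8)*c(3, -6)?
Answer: -2672/3 ≈ -890.67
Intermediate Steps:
G = -72 (G = (4 + 8)*(-6) = 12*(-6) = -72)
S(I) = (-298 + I)*(-81 + I) (S(I) = (I - 298)*(I - 81) = (-298 + I)*(-81 + I))
S(-100 - 1*(-14))/G = (24138 + (-100 - 1*(-14))² - 379*(-100 - 1*(-14)))/(-72) = (24138 + (-100 + 14)² - 379*(-100 + 14))*(-1/72) = (24138 + (-86)² - 379*(-86))*(-1/72) = (24138 + 7396 + 32594)*(-1/72) = 64128*(-1/72) = -2672/3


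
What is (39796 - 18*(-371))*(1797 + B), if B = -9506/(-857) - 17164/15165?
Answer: 1091394892098598/12996405 ≈ 8.3977e+7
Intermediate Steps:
B = 129448942/12996405 (B = -9506*(-1/857) - 17164*1/15165 = 9506/857 - 17164/15165 = 129448942/12996405 ≈ 9.9604)
(39796 - 18*(-371))*(1797 + B) = (39796 - 18*(-371))*(1797 + 129448942/12996405) = (39796 + 6678)*(23483988727/12996405) = 46474*(23483988727/12996405) = 1091394892098598/12996405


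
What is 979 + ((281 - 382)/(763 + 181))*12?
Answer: 230741/236 ≈ 977.72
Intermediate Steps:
979 + ((281 - 382)/(763 + 181))*12 = 979 - 101/944*12 = 979 - 303/236 = 230741/236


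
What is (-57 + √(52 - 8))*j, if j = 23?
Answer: -1311 + 46*√11 ≈ -1158.4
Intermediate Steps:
(-57 + √(52 - 8))*j = (-57 + √(52 - 8))*23 = (-57 + √44)*23 = (-57 + 2*√11)*23 = -1311 + 46*√11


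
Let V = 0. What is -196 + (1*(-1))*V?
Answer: -196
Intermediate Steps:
-196 + (1*(-1))*V = -196 + (1*(-1))*0 = -196 - 1*0 = -196 + 0 = -196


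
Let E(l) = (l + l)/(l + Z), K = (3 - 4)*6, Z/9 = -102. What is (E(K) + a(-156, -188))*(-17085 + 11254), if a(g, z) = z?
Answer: 12057675/11 ≈ 1.0962e+6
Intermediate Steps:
Z = -918 (Z = 9*(-102) = -918)
K = -6 (K = -1*6 = -6)
E(l) = 2*l/(-918 + l) (E(l) = (l + l)/(l - 918) = (2*l)/(-918 + l) = 2*l/(-918 + l))
(E(K) + a(-156, -188))*(-17085 + 11254) = (2*(-6)/(-918 - 6) - 188)*(-17085 + 11254) = (2*(-6)/(-924) - 188)*(-5831) = (2*(-6)*(-1/924) - 188)*(-5831) = (1/77 - 188)*(-5831) = -14475/77*(-5831) = 12057675/11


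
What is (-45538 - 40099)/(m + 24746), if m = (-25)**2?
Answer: -85637/25371 ≈ -3.3754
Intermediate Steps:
m = 625
(-45538 - 40099)/(m + 24746) = (-45538 - 40099)/(625 + 24746) = -85637/25371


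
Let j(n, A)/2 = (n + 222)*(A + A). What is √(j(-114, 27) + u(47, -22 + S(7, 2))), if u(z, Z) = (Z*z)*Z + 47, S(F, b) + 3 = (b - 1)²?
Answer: √38783 ≈ 196.93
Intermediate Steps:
S(F, b) = -3 + (-1 + b)² (S(F, b) = -3 + (b - 1)² = -3 + (-1 + b)²)
j(n, A) = 4*A*(222 + n) (j(n, A) = 2*((n + 222)*(A + A)) = 2*((222 + n)*(2*A)) = 2*(2*A*(222 + n)) = 4*A*(222 + n))
u(z, Z) = 47 + z*Z² (u(z, Z) = z*Z² + 47 = 47 + z*Z²)
√(j(-114, 27) + u(47, -22 + S(7, 2))) = √(4*27*(222 - 114) + (47 + 47*(-22 + (-3 + (-1 + 2)²))²)) = √(4*27*108 + (47 + 47*(-22 + (-3 + 1²))²)) = √(11664 + (47 + 47*(-22 + (-3 + 1))²)) = √(11664 + (47 + 47*(-22 - 2)²)) = √(11664 + (47 + 47*(-24)²)) = √(11664 + (47 + 47*576)) = √(11664 + (47 + 27072)) = √(11664 + 27119) = √38783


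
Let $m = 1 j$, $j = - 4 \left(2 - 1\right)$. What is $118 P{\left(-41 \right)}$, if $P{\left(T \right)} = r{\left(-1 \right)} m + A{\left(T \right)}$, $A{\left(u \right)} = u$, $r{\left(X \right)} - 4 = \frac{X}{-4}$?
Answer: $-6844$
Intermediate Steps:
$r{\left(X \right)} = 4 - \frac{X}{4}$ ($r{\left(X \right)} = 4 + \frac{X}{-4} = 4 + X \left(- \frac{1}{4}\right) = 4 - \frac{X}{4}$)
$j = -4$ ($j = \left(-4\right) 1 = -4$)
$m = -4$ ($m = 1 \left(-4\right) = -4$)
$P{\left(T \right)} = -17 + T$ ($P{\left(T \right)} = \left(4 - - \frac{1}{4}\right) \left(-4\right) + T = \left(4 + \frac{1}{4}\right) \left(-4\right) + T = \frac{17}{4} \left(-4\right) + T = -17 + T$)
$118 P{\left(-41 \right)} = 118 \left(-17 - 41\right) = 118 \left(-58\right) = -6844$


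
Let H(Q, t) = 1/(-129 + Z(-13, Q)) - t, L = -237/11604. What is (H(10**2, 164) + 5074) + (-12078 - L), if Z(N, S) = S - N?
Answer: -110903947/15472 ≈ -7168.0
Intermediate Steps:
L = -79/3868 (L = -237*1/11604 = -79/3868 ≈ -0.020424)
H(Q, t) = 1/(-116 + Q) - t (H(Q, t) = 1/(-129 + (Q - 1*(-13))) - t = 1/(-129 + (Q + 13)) - t = 1/(-129 + (13 + Q)) - t = 1/(-116 + Q) - t)
(H(10**2, 164) + 5074) + (-12078 - L) = ((1 + 116*164 - 1*10**2*164)/(-116 + 10**2) + 5074) + (-12078 - 1*(-79/3868)) = ((1 + 19024 - 1*100*164)/(-116 + 100) + 5074) + (-12078 + 79/3868) = ((1 + 19024 - 16400)/(-16) + 5074) - 46717625/3868 = (-1/16*2625 + 5074) - 46717625/3868 = (-2625/16 + 5074) - 46717625/3868 = 78559/16 - 46717625/3868 = -110903947/15472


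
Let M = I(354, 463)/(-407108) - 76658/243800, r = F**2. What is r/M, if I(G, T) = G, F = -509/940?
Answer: -32143185576203/34564654046588 ≈ -0.92994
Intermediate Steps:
F = -509/940 (F = -509*1/940 = -509/940 ≈ -0.54149)
r = 259081/883600 (r = (-509/940)**2 = 259081/883600 ≈ 0.29321)
M = -3911798783/12406616300 (M = 354/(-407108) - 76658/243800 = 354*(-1/407108) - 76658*1/243800 = -177/203554 - 38329/121900 = -3911798783/12406616300 ≈ -0.31530)
r/M = 259081/(883600*(-3911798783/12406616300)) = (259081/883600)*(-12406616300/3911798783) = -32143185576203/34564654046588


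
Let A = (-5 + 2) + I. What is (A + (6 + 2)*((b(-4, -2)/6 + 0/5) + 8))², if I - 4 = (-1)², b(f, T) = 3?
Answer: 4900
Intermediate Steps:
I = 5 (I = 4 + (-1)² = 4 + 1 = 5)
A = 2 (A = (-5 + 2) + 5 = -3 + 5 = 2)
(A + (6 + 2)*((b(-4, -2)/6 + 0/5) + 8))² = (2 + (6 + 2)*((3/6 + 0/5) + 8))² = (2 + 8*((3*(⅙) + 0*(⅕)) + 8))² = (2 + 8*((½ + 0) + 8))² = (2 + 8*(½ + 8))² = (2 + 8*(17/2))² = (2 + 68)² = 70² = 4900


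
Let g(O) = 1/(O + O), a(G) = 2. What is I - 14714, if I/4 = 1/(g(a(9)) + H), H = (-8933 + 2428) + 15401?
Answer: -523597674/35585 ≈ -14714.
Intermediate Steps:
g(O) = 1/(2*O)
H = 8896 (H = -6505 + 15401 = 8896)
I = 16/35585 (I = 4/((1/2)/2 + 8896) = 4/((1/2)*(1/2) + 8896) = 4/(1/4 + 8896) = 4/(35585/4) = 4*(4/35585) = 16/35585 ≈ 0.00044963)
I - 14714 = 16/35585 - 14714 = -523597674/35585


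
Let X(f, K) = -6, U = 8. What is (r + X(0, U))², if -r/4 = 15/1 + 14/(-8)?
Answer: 3481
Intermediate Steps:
r = -53 (r = -4*(15/1 + 14/(-8)) = -4*(15*1 + 14*(-⅛)) = -4*(15 - 7/4) = -4*53/4 = -53)
(r + X(0, U))² = (-53 - 6)² = (-59)² = 3481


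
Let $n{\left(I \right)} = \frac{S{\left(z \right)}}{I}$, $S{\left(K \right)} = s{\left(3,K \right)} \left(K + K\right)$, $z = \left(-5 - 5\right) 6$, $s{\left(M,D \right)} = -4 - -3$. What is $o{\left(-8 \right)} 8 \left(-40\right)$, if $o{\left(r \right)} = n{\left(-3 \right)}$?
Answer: $12800$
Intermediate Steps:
$s{\left(M,D \right)} = -1$ ($s{\left(M,D \right)} = -4 + 3 = -1$)
$z = -60$ ($z = \left(-10\right) 6 = -60$)
$S{\left(K \right)} = - 2 K$ ($S{\left(K \right)} = - (K + K) = - 2 K$)
$n{\left(I \right)} = \frac{120}{I}$ ($n{\left(I \right)} = \frac{\left(-2\right) \left(-60\right)}{I} = \frac{120}{I}$)
$o{\left(r \right)} = -40$ ($o{\left(r \right)} = \frac{120}{-3} = 120 \left(- \frac{1}{3}\right) = -40$)
$o{\left(-8 \right)} 8 \left(-40\right) = \left(-40\right) 8 \left(-40\right) = \left(-320\right) \left(-40\right) = 12800$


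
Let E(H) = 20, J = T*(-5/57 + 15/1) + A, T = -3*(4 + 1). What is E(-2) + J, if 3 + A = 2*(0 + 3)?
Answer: -3813/19 ≈ -200.68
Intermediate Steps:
A = 3 (A = -3 + 2*(0 + 3) = -3 + 2*3 = -3 + 6 = 3)
T = -15 (T = -3*5 = -15)
J = -4193/19 (J = -15*(-5/57 + 15/1) + 3 = -15*(-5*1/57 + 15*1) + 3 = -15*(-5/57 + 15) + 3 = -15*850/57 + 3 = -4250/19 + 3 = -4193/19 ≈ -220.68)
E(-2) + J = 20 - 4193/19 = -3813/19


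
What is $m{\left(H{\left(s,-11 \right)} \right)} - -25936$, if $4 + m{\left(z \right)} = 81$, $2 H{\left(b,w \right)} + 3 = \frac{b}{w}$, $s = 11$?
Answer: $26013$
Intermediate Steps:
$H{\left(b,w \right)} = - \frac{3}{2} + \frac{b}{2 w}$ ($H{\left(b,w \right)} = - \frac{3}{2} + \frac{b \frac{1}{w}}{2} = - \frac{3}{2} + \frac{b}{2 w}$)
$m{\left(z \right)} = 77$ ($m{\left(z \right)} = -4 + 81 = 77$)
$m{\left(H{\left(s,-11 \right)} \right)} - -25936 = 77 - -25936 = 77 + 25936 = 26013$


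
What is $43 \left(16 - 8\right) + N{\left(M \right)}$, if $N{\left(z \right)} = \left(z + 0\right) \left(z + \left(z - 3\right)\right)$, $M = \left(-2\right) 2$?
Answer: $388$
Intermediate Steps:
$M = -4$
$N{\left(z \right)} = z \left(-3 + 2 z\right)$ ($N{\left(z \right)} = z \left(z + \left(-3 + z\right)\right) = z \left(-3 + 2 z\right)$)
$43 \left(16 - 8\right) + N{\left(M \right)} = 43 \left(16 - 8\right) - 4 \left(-3 + 2 \left(-4\right)\right) = 43 \left(16 - 8\right) - 4 \left(-3 - 8\right) = 43 \cdot 8 - -44 = 344 + 44 = 388$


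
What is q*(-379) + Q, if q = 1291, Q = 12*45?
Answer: -488749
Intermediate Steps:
Q = 540
q*(-379) + Q = 1291*(-379) + 540 = -489289 + 540 = -488749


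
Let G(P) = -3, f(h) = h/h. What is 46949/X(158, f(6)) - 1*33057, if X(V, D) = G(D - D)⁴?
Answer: -2630668/81 ≈ -32477.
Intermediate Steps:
f(h) = 1
X(V, D) = 81 (X(V, D) = (-3)⁴ = 81)
46949/X(158, f(6)) - 1*33057 = 46949/81 - 1*33057 = 46949*(1/81) - 33057 = 46949/81 - 33057 = -2630668/81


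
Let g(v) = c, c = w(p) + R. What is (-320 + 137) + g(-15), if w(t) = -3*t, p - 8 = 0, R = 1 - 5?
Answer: -211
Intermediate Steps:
R = -4
p = 8 (p = 8 + 0 = 8)
c = -28 (c = -3*8 - 4 = -24 - 4 = -28)
g(v) = -28
(-320 + 137) + g(-15) = (-320 + 137) - 28 = -183 - 28 = -211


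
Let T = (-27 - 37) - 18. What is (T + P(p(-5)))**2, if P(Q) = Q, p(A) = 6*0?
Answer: 6724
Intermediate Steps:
p(A) = 0
T = -82 (T = -64 - 18 = -82)
(T + P(p(-5)))**2 = (-82 + 0)**2 = (-82)**2 = 6724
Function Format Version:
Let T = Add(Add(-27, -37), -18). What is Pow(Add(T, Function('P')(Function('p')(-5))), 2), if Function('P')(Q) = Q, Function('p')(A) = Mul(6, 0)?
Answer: 6724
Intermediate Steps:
Function('p')(A) = 0
T = -82 (T = Add(-64, -18) = -82)
Pow(Add(T, Function('P')(Function('p')(-5))), 2) = Pow(Add(-82, 0), 2) = Pow(-82, 2) = 6724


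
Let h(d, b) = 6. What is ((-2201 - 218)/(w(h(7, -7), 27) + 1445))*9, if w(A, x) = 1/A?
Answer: -130626/8671 ≈ -15.065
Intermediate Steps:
((-2201 - 218)/(w(h(7, -7), 27) + 1445))*9 = ((-2201 - 218)/(1/6 + 1445))*9 = -2419/(⅙ + 1445)*9 = -2419/8671/6*9 = -2419*6/8671*9 = -14514/8671*9 = -130626/8671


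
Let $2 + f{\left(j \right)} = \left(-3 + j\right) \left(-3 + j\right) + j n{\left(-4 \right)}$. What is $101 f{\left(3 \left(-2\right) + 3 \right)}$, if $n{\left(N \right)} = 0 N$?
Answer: $3434$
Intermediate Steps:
$n{\left(N \right)} = 0$
$f{\left(j \right)} = -2 + \left(-3 + j\right)^{2}$ ($f{\left(j \right)} = -2 + \left(\left(-3 + j\right) \left(-3 + j\right) + j 0\right) = -2 + \left(\left(-3 + j\right)^{2} + 0\right) = -2 + \left(-3 + j\right)^{2}$)
$101 f{\left(3 \left(-2\right) + 3 \right)} = 101 \left(-2 + \left(-3 + \left(3 \left(-2\right) + 3\right)\right)^{2}\right) = 101 \left(-2 + \left(-3 + \left(-6 + 3\right)\right)^{2}\right) = 101 \left(-2 + \left(-3 - 3\right)^{2}\right) = 101 \left(-2 + \left(-6\right)^{2}\right) = 101 \left(-2 + 36\right) = 101 \cdot 34 = 3434$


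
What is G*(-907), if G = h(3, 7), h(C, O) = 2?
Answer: -1814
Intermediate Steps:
G = 2
G*(-907) = 2*(-907) = -1814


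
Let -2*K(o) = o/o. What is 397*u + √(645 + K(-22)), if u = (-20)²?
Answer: 158800 + √2578/2 ≈ 1.5883e+5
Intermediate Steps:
K(o) = -½ (K(o) = -o/(2*o) = -½*1 = -½)
u = 400
397*u + √(645 + K(-22)) = 397*400 + √(645 - ½) = 158800 + √(1289/2) = 158800 + √2578/2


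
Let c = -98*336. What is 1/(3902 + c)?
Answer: -1/29026 ≈ -3.4452e-5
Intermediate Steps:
c = -32928
1/(3902 + c) = 1/(3902 - 32928) = 1/(-29026) = -1/29026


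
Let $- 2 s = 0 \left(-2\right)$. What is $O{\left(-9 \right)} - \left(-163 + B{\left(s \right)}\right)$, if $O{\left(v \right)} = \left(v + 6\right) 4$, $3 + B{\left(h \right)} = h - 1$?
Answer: $155$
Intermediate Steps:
$s = 0$ ($s = - \frac{0 \left(-2\right)}{2} = \left(- \frac{1}{2}\right) 0 = 0$)
$B{\left(h \right)} = -4 + h$ ($B{\left(h \right)} = -3 + \left(h - 1\right) = -3 + \left(-1 + h\right) = -4 + h$)
$O{\left(v \right)} = 24 + 4 v$ ($O{\left(v \right)} = \left(6 + v\right) 4 = 24 + 4 v$)
$O{\left(-9 \right)} - \left(-163 + B{\left(s \right)}\right) = \left(24 + 4 \left(-9\right)\right) - \left(-163 + \left(-4 + 0\right)\right) = \left(24 - 36\right) - \left(-163 - 4\right) = -12 - -167 = -12 + 167 = 155$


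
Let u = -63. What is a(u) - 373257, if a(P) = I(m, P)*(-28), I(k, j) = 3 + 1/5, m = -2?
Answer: -1866733/5 ≈ -3.7335e+5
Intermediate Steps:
I(k, j) = 16/5 (I(k, j) = 3 + ⅕ = 16/5)
a(P) = -448/5 (a(P) = (16/5)*(-28) = -448/5)
a(u) - 373257 = -448/5 - 373257 = -1866733/5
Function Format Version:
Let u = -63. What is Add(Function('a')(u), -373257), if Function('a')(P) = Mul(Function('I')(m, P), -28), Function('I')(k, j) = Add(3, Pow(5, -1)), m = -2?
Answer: Rational(-1866733, 5) ≈ -3.7335e+5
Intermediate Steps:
Function('I')(k, j) = Rational(16, 5) (Function('I')(k, j) = Add(3, Rational(1, 5)) = Rational(16, 5))
Function('a')(P) = Rational(-448, 5) (Function('a')(P) = Mul(Rational(16, 5), -28) = Rational(-448, 5))
Add(Function('a')(u), -373257) = Add(Rational(-448, 5), -373257) = Rational(-1866733, 5)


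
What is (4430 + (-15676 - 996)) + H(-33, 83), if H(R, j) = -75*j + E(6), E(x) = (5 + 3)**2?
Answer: -18403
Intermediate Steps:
E(x) = 64 (E(x) = 8**2 = 64)
H(R, j) = 64 - 75*j (H(R, j) = -75*j + 64 = 64 - 75*j)
(4430 + (-15676 - 996)) + H(-33, 83) = (4430 + (-15676 - 996)) + (64 - 75*83) = (4430 - 16672) + (64 - 6225) = -12242 - 6161 = -18403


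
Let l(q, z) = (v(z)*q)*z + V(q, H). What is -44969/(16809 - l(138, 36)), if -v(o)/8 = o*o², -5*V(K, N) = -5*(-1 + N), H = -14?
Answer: -44969/1854312888 ≈ -2.4251e-5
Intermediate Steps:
V(K, N) = -1 + N (V(K, N) = -(-1)*(-1 + N) = -(5 - 5*N)/5 = -1 + N)
v(o) = -8*o³ (v(o) = -8*o*o² = -8*o³)
l(q, z) = -15 - 8*q*z⁴ (l(q, z) = ((-8*z³)*q)*z + (-1 - 14) = (-8*q*z³)*z - 15 = -8*q*z⁴ - 15 = -15 - 8*q*z⁴)
-44969/(16809 - l(138, 36)) = -44969/(16809 - (-15 - 8*138*36⁴)) = -44969/(16809 - (-15 - 8*138*1679616)) = -44969/(16809 - (-15 - 1854296064)) = -44969/(16809 - 1*(-1854296079)) = -44969/(16809 + 1854296079) = -44969/1854312888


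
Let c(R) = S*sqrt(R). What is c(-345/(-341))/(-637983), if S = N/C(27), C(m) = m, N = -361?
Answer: 361*sqrt(117645)/5873909481 ≈ 2.1080e-5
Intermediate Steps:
S = -361/27 ≈ -13.370
c(R) = -361*sqrt(R)/27
c(-345/(-341))/(-637983) = -361*sqrt(345)*sqrt(-1/(-341))/27/(-637983) = -361*sqrt(117645)/341/27*(-1/637983) = -361*sqrt(117645)/9207*(-1/637983) = 361*sqrt(117645)/5873909481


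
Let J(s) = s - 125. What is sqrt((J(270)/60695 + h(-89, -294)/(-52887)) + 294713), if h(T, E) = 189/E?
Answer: sqrt(2459908956737099938)/2889082 ≈ 542.88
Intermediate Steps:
J(s) = -125 + s
sqrt((J(270)/60695 + h(-89, -294)/(-52887)) + 294713) = sqrt(((-125 + 270)/60695 + (189/(-294))/(-52887)) + 294713) = sqrt((145*(1/60695) + (189*(-1/294))*(-1/52887)) + 294713) = sqrt((29/12139 - 9/14*(-1/52887)) + 294713) = sqrt((29/12139 + 3/246806) + 294713) = sqrt(117931/49114394 + 294713) = sqrt(14474650516853/49114394) = sqrt(2459908956737099938)/2889082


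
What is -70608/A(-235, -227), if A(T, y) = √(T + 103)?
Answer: 11768*I*√33/11 ≈ 6145.6*I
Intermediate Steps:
A(T, y) = √(103 + T)
-70608/A(-235, -227) = -70608/√(103 - 235) = -70608*(-I*√33/66) = -(-11768)*I*√33/11 = 11768*I*√33/11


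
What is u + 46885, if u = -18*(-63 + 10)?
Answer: 47839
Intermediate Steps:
u = 954 (u = -18*(-53) = 954)
u + 46885 = 954 + 46885 = 47839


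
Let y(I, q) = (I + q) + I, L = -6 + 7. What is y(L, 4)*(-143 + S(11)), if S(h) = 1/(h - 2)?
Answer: -2572/3 ≈ -857.33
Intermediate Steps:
L = 1
y(I, q) = q + 2*I
S(h) = 1/(-2 + h)
y(L, 4)*(-143 + S(11)) = (4 + 2*1)*(-143 + 1/(-2 + 11)) = (4 + 2)*(-143 + 1/9) = 6*(-143 + ⅑) = 6*(-1286/9) = -2572/3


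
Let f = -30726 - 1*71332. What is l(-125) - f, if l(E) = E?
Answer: 101933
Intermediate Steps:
f = -102058 (f = -30726 - 71332 = -102058)
l(-125) - f = -125 - 1*(-102058) = -125 + 102058 = 101933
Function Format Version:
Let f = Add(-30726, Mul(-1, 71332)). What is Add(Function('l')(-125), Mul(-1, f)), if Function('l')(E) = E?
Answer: 101933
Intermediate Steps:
f = -102058 (f = Add(-30726, -71332) = -102058)
Add(Function('l')(-125), Mul(-1, f)) = Add(-125, Mul(-1, -102058)) = Add(-125, 102058) = 101933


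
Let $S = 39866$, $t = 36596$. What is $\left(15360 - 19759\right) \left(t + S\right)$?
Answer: $-336356338$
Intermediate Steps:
$\left(15360 - 19759\right) \left(t + S\right) = \left(15360 - 19759\right) \left(36596 + 39866\right) = \left(-4399\right) 76462 = -336356338$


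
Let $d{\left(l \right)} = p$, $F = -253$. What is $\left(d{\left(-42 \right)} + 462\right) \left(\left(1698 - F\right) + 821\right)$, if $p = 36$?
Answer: $1380456$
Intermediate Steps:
$d{\left(l \right)} = 36$
$\left(d{\left(-42 \right)} + 462\right) \left(\left(1698 - F\right) + 821\right) = \left(36 + 462\right) \left(\left(1698 - -253\right) + 821\right) = 498 \left(\left(1698 + 253\right) + 821\right) = 498 \left(1951 + 821\right) = 498 \cdot 2772 = 1380456$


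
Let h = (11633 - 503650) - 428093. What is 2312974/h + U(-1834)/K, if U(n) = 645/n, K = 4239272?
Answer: -8991484160724451/3576847045446640 ≈ -2.5138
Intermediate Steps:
h = -920110 (h = -492017 - 428093 = -920110)
2312974/h + U(-1834)/K = 2312974/(-920110) + (645/(-1834))/4239272 = 2312974*(-1/920110) + (645*(-1/1834))*(1/4239272) = -1156487/460055 - 645/1834*1/4239272 = -1156487/460055 - 645/7774824848 = -8991484160724451/3576847045446640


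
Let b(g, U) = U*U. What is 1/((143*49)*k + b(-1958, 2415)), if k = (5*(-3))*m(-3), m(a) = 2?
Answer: 1/5622015 ≈ 1.7787e-7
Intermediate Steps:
k = -30 (k = (5*(-3))*2 = -15*2 = -30)
b(g, U) = U²
1/((143*49)*k + b(-1958, 2415)) = 1/((143*49)*(-30) + 2415²) = 1/(7007*(-30) + 5832225) = 1/(-210210 + 5832225) = 1/5622015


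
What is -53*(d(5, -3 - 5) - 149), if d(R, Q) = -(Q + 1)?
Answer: 7526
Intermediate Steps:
d(R, Q) = -1 - Q (d(R, Q) = -(1 + Q) = -1 - Q)
-53*(d(5, -3 - 5) - 149) = -53*((-1 - (-3 - 5)) - 149) = -53*((-1 - 1*(-8)) - 149) = -53*((-1 + 8) - 149) = -53*(7 - 149) = -53*(-142) = 7526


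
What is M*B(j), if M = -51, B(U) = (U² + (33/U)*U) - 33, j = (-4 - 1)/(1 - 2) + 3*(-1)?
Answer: -204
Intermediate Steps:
j = 2 (j = -5/(-1) - 3 = -5*(-1) - 3 = 5 - 3 = 2)
B(U) = U² (B(U) = (U² + 33) - 33 = (33 + U²) - 33 = U²)
M*B(j) = -51*2² = -51*4 = -204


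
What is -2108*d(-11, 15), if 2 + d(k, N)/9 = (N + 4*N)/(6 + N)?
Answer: -208692/7 ≈ -29813.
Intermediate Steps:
d(k, N) = -18 + 45*N/(6 + N) (d(k, N) = -18 + 9*((N + 4*N)/(6 + N)) = -18 + 9*((5*N)/(6 + N)) = -18 + 9*(5*N/(6 + N)) = -18 + 45*N/(6 + N))
-2108*d(-11, 15) = -56916*(-4 + 15)/(6 + 15) = -56916*11/21 = -2108*99/7 = -208692/7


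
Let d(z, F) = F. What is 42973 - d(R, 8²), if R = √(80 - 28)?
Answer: 42909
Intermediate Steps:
R = 2*√13 (R = √52 = 2*√13 ≈ 7.2111)
42973 - d(R, 8²) = 42973 - 1*8² = 42973 - 1*64 = 42973 - 64 = 42909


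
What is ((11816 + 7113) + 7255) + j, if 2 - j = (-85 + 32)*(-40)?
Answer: 24066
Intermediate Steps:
j = -2118 (j = 2 - (-85 + 32)*(-40) = 2 - (-53)*(-40) = 2 - 1*2120 = 2 - 2120 = -2118)
((11816 + 7113) + 7255) + j = ((11816 + 7113) + 7255) - 2118 = (18929 + 7255) - 2118 = 26184 - 2118 = 24066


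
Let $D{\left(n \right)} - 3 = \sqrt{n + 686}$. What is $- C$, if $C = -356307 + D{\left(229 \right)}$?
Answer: $356304 - \sqrt{915} \approx 3.5627 \cdot 10^{5}$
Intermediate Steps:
$D{\left(n \right)} = 3 + \sqrt{686 + n}$ ($D{\left(n \right)} = 3 + \sqrt{n + 686} = 3 + \sqrt{686 + n}$)
$C = -356304 + \sqrt{915}$ ($C = -356307 + \left(3 + \sqrt{686 + 229}\right) = -356307 + \left(3 + \sqrt{915}\right) = -356304 + \sqrt{915} \approx -3.5627 \cdot 10^{5}$)
$- C = - (-356304 + \sqrt{915}) = 356304 - \sqrt{915}$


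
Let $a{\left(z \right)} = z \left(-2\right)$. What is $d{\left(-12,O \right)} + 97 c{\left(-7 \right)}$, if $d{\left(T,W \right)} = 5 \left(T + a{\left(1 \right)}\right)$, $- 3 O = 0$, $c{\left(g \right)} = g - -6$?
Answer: $-167$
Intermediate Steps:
$a{\left(z \right)} = - 2 z$
$c{\left(g \right)} = 6 + g$ ($c{\left(g \right)} = g + 6 = 6 + g$)
$O = 0$ ($O = \left(- \frac{1}{3}\right) 0 = 0$)
$d{\left(T,W \right)} = -10 + 5 T$ ($d{\left(T,W \right)} = 5 \left(T - 2\right) = 5 \left(-2 + T\right) = -10 + 5 T$)
$d{\left(-12,O \right)} + 97 c{\left(-7 \right)} = \left(-10 + 5 \left(-12\right)\right) + 97 \left(6 - 7\right) = \left(-10 - 60\right) + 97 \left(-1\right) = -70 - 97 = -167$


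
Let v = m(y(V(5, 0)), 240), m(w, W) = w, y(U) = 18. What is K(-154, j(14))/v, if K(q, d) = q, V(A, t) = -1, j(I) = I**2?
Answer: -77/9 ≈ -8.5556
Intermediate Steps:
v = 18
K(-154, j(14))/v = -154/18 = -154*1/18 = -77/9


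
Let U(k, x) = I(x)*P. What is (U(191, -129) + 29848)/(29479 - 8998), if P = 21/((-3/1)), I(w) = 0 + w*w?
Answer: -86639/20481 ≈ -4.2302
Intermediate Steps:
I(w) = w² (I(w) = 0 + w² = w²)
P = -7 (P = 21/((-3*1)) = 21/(-3) = 21*(-⅓) = -7)
U(k, x) = -7*x² (U(k, x) = x²*(-7) = -7*x²)
(U(191, -129) + 29848)/(29479 - 8998) = (-7*(-129)² + 29848)/(29479 - 8998) = (-7*16641 + 29848)/20481 = (-116487 + 29848)*(1/20481) = -86639*1/20481 = -86639/20481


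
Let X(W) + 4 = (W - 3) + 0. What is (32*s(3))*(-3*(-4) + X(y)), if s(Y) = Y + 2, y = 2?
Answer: 1120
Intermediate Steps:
X(W) = -7 + W (X(W) = -4 + ((W - 3) + 0) = -4 + ((-3 + W) + 0) = -4 + (-3 + W) = -7 + W)
s(Y) = 2 + Y
(32*s(3))*(-3*(-4) + X(y)) = (32*(2 + 3))*(-3*(-4) + (-7 + 2)) = (32*5)*(12 - 5) = 160*7 = 1120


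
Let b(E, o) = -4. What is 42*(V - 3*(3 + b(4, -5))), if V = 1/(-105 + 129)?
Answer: 511/4 ≈ 127.75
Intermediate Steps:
V = 1/24 ≈ 0.041667
42*(V - 3*(3 + b(4, -5))) = 42*(1/24 - 3*(3 - 4)) = 42*(1/24 - 3*(-1)) = 42*(1/24 + 3) = 42*(73/24) = 511/4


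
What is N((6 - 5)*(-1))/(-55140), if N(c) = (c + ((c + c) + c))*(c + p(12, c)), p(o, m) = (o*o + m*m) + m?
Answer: 143/13785 ≈ 0.010374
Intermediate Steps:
p(o, m) = m + m**2 + o**2 (p(o, m) = (o**2 + m**2) + m = (m**2 + o**2) + m = m + m**2 + o**2)
N(c) = 4*c*(144 + c**2 + 2*c) (N(c) = (c + ((c + c) + c))*(c + (c + c**2 + 12**2)) = (c + (2*c + c))*(c + (c + c**2 + 144)) = (c + 3*c)*(c + (144 + c + c**2)) = (4*c)*(144 + c**2 + 2*c) = 4*c*(144 + c**2 + 2*c))
N((6 - 5)*(-1))/(-55140) = (4*((6 - 5)*(-1))*(144 + ((6 - 5)*(-1))**2 + 2*((6 - 5)*(-1))))/(-55140) = (4*(1*(-1))*(144 + (1*(-1))**2 + 2*(1*(-1))))*(-1/55140) = (4*(-1)*(144 + (-1)**2 + 2*(-1)))*(-1/55140) = (4*(-1)*(144 + 1 - 2))*(-1/55140) = (4*(-1)*143)*(-1/55140) = -572*(-1/55140) = 143/13785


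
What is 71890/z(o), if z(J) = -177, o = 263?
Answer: -71890/177 ≈ -406.16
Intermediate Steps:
71890/z(o) = 71890/(-177) = 71890*(-1/177) = -71890/177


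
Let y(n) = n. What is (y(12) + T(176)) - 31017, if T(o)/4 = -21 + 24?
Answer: -30993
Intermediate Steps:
T(o) = 12 (T(o) = 4*(-21 + 24) = 4*3 = 12)
(y(12) + T(176)) - 31017 = (12 + 12) - 31017 = 24 - 31017 = -30993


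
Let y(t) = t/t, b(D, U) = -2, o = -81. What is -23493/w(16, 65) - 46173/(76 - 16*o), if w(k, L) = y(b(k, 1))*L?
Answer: -35233641/89180 ≈ -395.08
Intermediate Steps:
y(t) = 1
w(k, L) = L (w(k, L) = 1*L = L)
-23493/w(16, 65) - 46173/(76 - 16*o) = -23493/65 - 46173/(76 - 16*(-81)) = -23493*1/65 - 46173/(76 + 1296) = -23493/65 - 46173/1372 = -35233641/89180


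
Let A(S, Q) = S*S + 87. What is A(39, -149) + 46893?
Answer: 48501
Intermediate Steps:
A(S, Q) = 87 + S² (A(S, Q) = S² + 87 = 87 + S²)
A(39, -149) + 46893 = (87 + 39²) + 46893 = (87 + 1521) + 46893 = 1608 + 46893 = 48501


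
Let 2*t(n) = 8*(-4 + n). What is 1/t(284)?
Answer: 1/1120 ≈ 0.00089286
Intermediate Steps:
t(n) = -16 + 4*n (t(n) = (8*(-4 + n))/2 = (-32 + 8*n)/2 = -16 + 4*n)
1/t(284) = 1/(-16 + 4*284) = 1/(-16 + 1136) = 1/1120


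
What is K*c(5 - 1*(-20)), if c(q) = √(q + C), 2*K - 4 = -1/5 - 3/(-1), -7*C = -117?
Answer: 34*√511/35 ≈ 21.959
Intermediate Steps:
C = 117/7 (C = -⅐*(-117) = 117/7 ≈ 16.714)
K = 17/5 (K = 2 + (-1/5 - 3/(-1))/2 = 2 + (-1*⅕ - 3*(-1))/2 = 2 + (-⅕ + 3)/2 = 2 + (½)*(14/5) = 2 + 7/5 = 17/5 ≈ 3.4000)
c(q) = √(117/7 + q) (c(q) = √(q + 117/7) = √(117/7 + q))
K*c(5 - 1*(-20)) = 17*(√(819 + 49*(5 - 1*(-20)))/7)/5 = 17*(√(819 + 49*(5 + 20))/7)/5 = 17*(√(819 + 49*25)/7)/5 = 17*(√(819 + 1225)/7)/5 = 17*(√2044/7)/5 = 17*((2*√511)/7)/5 = 17*(2*√511/7)/5 = 34*√511/35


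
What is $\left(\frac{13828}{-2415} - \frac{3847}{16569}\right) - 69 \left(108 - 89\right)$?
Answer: $- \frac{2509377982}{1905435} \approx -1317.0$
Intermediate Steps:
$\left(\frac{13828}{-2415} - \frac{3847}{16569}\right) - 69 \left(108 - 89\right) = \left(13828 \left(- \frac{1}{2415}\right) - \frac{3847}{16569}\right) - 1311 = \left(- \frac{13828}{2415} - \frac{3847}{16569}\right) - 1311 = - \frac{11352697}{1905435} - 1311 = - \frac{2509377982}{1905435}$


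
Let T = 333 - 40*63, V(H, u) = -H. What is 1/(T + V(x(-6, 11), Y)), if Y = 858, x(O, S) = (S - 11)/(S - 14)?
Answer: -1/2187 ≈ -0.00045725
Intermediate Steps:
x(O, S) = (-11 + S)/(-14 + S)
T = -2187 (T = 333 - 2520 = -2187)
1/(T + V(x(-6, 11), Y)) = 1/(-2187 - (-11 + 11)/(-14 + 11)) = 1/(-2187 - 0/(-3)) = 1/(-2187 - (-1)*0/3) = 1/(-2187 - 1*0) = 1/(-2187 + 0) = 1/(-2187) = -1/2187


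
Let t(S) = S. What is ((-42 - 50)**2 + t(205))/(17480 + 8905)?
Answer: 8669/26385 ≈ 0.32856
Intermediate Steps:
((-42 - 50)**2 + t(205))/(17480 + 8905) = ((-42 - 50)**2 + 205)/(17480 + 8905) = ((-92)**2 + 205)/26385 = (8464 + 205)*(1/26385) = 8669*(1/26385) = 8669/26385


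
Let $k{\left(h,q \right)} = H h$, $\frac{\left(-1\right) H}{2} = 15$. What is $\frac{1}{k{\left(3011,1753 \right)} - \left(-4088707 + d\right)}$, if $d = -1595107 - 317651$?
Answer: $\frac{1}{5911135} \approx 1.6917 \cdot 10^{-7}$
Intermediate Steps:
$H = -30$ ($H = \left(-2\right) 15 = -30$)
$d = -1912758$
$k{\left(h,q \right)} = - 30 h$
$\frac{1}{k{\left(3011,1753 \right)} - \left(-4088707 + d\right)} = \frac{1}{\left(-30\right) 3011 + \left(4088707 - -1912758\right)} = \frac{1}{-90330 + \left(4088707 + 1912758\right)} = \frac{1}{-90330 + 6001465} = \frac{1}{5911135}$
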